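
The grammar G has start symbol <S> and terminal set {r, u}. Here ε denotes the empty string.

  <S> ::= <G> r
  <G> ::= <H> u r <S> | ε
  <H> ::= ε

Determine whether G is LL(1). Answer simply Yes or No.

Yes

FIRST(<S>) = {r, u}
FIRST(<G>) = {ε, u}
FIRST(<H>) = {ε}
FOLLOW(<S>) = {$, r}
FOLLOW(<G>) = {r}
FOLLOW(<H>) = {u}
Each cell of M receives at most one production.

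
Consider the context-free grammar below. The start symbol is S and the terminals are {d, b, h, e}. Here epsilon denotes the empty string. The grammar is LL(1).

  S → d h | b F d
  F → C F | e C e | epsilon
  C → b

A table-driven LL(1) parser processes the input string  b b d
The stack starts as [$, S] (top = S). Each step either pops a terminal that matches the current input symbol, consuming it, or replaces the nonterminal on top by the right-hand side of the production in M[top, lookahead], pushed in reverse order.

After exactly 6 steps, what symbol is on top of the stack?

     Stack    Input    Action
  1  $ S      b b d $  expand S → b F d
  2  $ d F b  b b d $  match b
  3  $ d F    b d $    expand F → C F
  4  $ d F C  b d $    expand C → b
  5  $ d F b  b d $    match b
  6  $ d F    d $      expand F → epsilon
Stack after step 6: $ d (top = d).

d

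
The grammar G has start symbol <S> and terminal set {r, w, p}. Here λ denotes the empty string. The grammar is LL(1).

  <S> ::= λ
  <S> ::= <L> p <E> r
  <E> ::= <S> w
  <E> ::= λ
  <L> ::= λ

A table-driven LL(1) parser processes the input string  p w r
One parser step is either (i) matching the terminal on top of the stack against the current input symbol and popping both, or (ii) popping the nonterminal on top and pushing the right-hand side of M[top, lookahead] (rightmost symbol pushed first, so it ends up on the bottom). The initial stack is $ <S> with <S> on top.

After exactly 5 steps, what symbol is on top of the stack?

     Stack          Input    Action
  1  $ <S>          p w r $  expand <S> ::= <L> p <E> r
  2  $ r <E> p <L>  p w r $  expand <L> ::= λ
  3  $ r <E> p      p w r $  match p
  4  $ r <E>        w r $    expand <E> ::= <S> w
  5  $ r w <S>      w r $    expand <S> ::= λ
Stack after step 5: $ r w (top = w).

w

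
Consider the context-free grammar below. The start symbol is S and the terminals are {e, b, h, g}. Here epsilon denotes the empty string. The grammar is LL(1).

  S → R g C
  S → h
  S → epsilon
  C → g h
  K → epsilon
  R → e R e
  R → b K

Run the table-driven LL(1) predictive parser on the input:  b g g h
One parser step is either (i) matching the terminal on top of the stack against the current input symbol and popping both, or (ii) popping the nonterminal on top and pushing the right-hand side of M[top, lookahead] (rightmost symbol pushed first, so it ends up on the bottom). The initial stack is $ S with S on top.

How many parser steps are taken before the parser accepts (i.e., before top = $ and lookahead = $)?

8

step 1: stack=$ S  input=b g g h $  — expand S → R g C
step 2: stack=$ C g R  input=b g g h $  — expand R → b K
step 3: stack=$ C g K b  input=b g g h $  — match b
step 4: stack=$ C g K  input=g g h $  — expand K → epsilon
step 5: stack=$ C g  input=g g h $  — match g
step 6: stack=$ C  input=g h $  — expand C → g h
step 7: stack=$ h g  input=g h $  — match g
step 8: stack=$ h  input=h $  — match h
Accept reached after 8 steps.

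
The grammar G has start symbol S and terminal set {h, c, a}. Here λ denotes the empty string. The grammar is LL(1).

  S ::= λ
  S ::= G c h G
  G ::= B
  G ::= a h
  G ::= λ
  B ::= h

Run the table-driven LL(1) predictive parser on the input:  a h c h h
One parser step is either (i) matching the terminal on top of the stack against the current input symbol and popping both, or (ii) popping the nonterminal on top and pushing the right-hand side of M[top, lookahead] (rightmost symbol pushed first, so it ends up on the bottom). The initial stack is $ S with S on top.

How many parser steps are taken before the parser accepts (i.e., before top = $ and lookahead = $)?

9

step 1: stack=$ S  input=a h c h h $  — expand S ::= G c h G
step 2: stack=$ G h c G  input=a h c h h $  — expand G ::= a h
step 3: stack=$ G h c h a  input=a h c h h $  — match a
step 4: stack=$ G h c h  input=h c h h $  — match h
step 5: stack=$ G h c  input=c h h $  — match c
step 6: stack=$ G h  input=h h $  — match h
step 7: stack=$ G  input=h $  — expand G ::= B
step 8: stack=$ B  input=h $  — expand B ::= h
step 9: stack=$ h  input=h $  — match h
Accept reached after 9 steps.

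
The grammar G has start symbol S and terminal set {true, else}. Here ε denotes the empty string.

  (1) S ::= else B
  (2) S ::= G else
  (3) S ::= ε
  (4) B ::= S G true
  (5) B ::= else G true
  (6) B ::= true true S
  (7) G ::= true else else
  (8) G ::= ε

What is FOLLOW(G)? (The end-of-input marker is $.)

FIRST(G) = {ε, true}
FIRST(S) = {ε, else, true}  (via G else)
FIRST(B) = {else, true}  (via S G true)
FOLLOW(S) includes $ since S is the start symbol.
FOLLOW(G): in S::=G else, G is followed by else with FIRST {else}; in B::=S G true, G is followed by true with FIRST {true}; in B::=else G true, G is followed by true with FIRST {true}. Thus FOLLOW(G) = {else, true}.
FOLLOW(S): in B::=S G true, S is followed by G true with FIRST {true}; in B::=true true S, the suffix after S is empty, so FOLLOW(S) ⊇ FOLLOW(B) = {$, true}. Thus FOLLOW(S) = {$, true}.
FOLLOW(B): in S::=else B, the suffix after B is empty, so FOLLOW(B) ⊇ FOLLOW(S) = {$, true}. Thus FOLLOW(B) = {$, true}.

{else, true}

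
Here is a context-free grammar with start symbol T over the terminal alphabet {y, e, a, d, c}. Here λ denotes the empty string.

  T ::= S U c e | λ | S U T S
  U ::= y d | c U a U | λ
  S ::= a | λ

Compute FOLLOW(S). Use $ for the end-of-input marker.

{$, a, c, y}

FIRST(U) = {λ, c, y}
FIRST(S) = {λ, a}
FIRST(T) = {λ, a, c, y}  (via S U c e, S U T S)
FOLLOW(T) includes $ since T is the start symbol.
FOLLOW(T): in T::=S U T S, T is followed by S with FIRST {λ, a}; in T::=S U T S, the suffix after T is nullable (adds nothing new). Thus FOLLOW(T) = {$, a}.
FOLLOW(U): in T::=S U c e, U is followed by c e with FIRST {c}; in T::=S U T S, U is followed by T S with FIRST {λ, a, c, y}; in T::=S U T S, the suffix after U is nullable, so FOLLOW(U) ⊇ FOLLOW(T) = {$, a}; in U::=c U a U (occurrence 1), U is followed by a U with FIRST {a}; in U::=c U a U (occurrence 2), the suffix after U is empty (adds nothing new). Thus FOLLOW(U) = {$, a, c, y}.
FOLLOW(S): in T::=S U c e, S is followed by U c e with FIRST {c, y}; in T::=S U T S (occurrence 1), S is followed by U T S with FIRST {λ, a, c, y}; in T::=S U T S (occurrence 1), the suffix after S is nullable, so FOLLOW(S) ⊇ FOLLOW(T) = {$, a}; in T::=S U T S (occurrence 2), the suffix after S is empty, so FOLLOW(S) ⊇ FOLLOW(T) = {$, a}. Thus FOLLOW(S) = {$, a, c, y}.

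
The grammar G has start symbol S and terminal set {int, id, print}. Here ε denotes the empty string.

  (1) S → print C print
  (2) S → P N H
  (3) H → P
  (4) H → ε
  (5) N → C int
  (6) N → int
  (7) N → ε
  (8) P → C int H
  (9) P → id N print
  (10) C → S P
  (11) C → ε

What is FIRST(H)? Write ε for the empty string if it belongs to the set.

{ε, id, int, print}

FIRST(S) = {id, int, print}  (via P N H)
FIRST(C) = {ε, id, int, print}  (via S P)
FIRST(N) = {ε, id, int, print}  (via C int)
FIRST(P) = {id, int, print}  (via C int H)
FIRST(H) = {ε, id, int, print}  (via P)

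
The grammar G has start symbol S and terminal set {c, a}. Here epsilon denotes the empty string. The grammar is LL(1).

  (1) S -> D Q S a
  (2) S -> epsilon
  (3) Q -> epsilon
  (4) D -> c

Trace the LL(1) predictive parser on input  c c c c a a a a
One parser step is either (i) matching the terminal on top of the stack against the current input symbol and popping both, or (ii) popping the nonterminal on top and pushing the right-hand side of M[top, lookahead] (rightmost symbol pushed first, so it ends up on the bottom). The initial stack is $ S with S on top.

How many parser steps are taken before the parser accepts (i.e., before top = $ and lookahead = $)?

21

step 1: stack=$ S  input=c c c c a a a a $  — expand S -> D Q S a
step 2: stack=$ a S Q D  input=c c c c a a a a $  — expand D -> c
step 3: stack=$ a S Q c  input=c c c c a a a a $  — match c
step 4: stack=$ a S Q  input=c c c a a a a $  — expand Q -> epsilon
step 5: stack=$ a S  input=c c c a a a a $  — expand S -> D Q S a
step 6: stack=$ a a S Q D  input=c c c a a a a $  — expand D -> c
step 7: stack=$ a a S Q c  input=c c c a a a a $  — match c
step 8: stack=$ a a S Q  input=c c a a a a $  — expand Q -> epsilon
step 9: stack=$ a a S  input=c c a a a a $  — expand S -> D Q S a
step 10: stack=$ a a a S Q D  input=c c a a a a $  — expand D -> c
step 11: stack=$ a a a S Q c  input=c c a a a a $  — match c
step 12: stack=$ a a a S Q  input=c a a a a $  — expand Q -> epsilon
step 13: stack=$ a a a S  input=c a a a a $  — expand S -> D Q S a
step 14: stack=$ a a a a S Q D  input=c a a a a $  — expand D -> c
step 15: stack=$ a a a a S Q c  input=c a a a a $  — match c
step 16: stack=$ a a a a S Q  input=a a a a $  — expand Q -> epsilon
step 17: stack=$ a a a a S  input=a a a a $  — expand S -> epsilon
step 18: stack=$ a a a a  input=a a a a $  — match a
step 19: stack=$ a a a  input=a a a $  — match a
step 20: stack=$ a a  input=a a $  — match a
step 21: stack=$ a  input=a $  — match a
Accept reached after 21 steps.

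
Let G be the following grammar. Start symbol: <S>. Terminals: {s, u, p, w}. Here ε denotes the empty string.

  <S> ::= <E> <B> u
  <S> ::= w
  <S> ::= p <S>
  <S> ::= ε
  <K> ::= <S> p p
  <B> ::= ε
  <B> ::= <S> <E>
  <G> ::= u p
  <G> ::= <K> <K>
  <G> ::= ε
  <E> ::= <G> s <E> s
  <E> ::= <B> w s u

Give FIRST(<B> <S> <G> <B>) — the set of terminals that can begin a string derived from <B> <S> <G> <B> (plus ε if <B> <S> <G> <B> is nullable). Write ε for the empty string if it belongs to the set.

FIRST(<S>): from <S>::=<E> <B> u we get {p, s, u, w}; from <S>::=w we get {w}; from <S>::=p <S> we get {p}; from <S>::=ε we get {ε}. So FIRST(<S>) = {ε, p, s, u, w}.
FIRST(<K>): from <K>::=<S> p p we get {p, s, u, w}. So FIRST(<K>) = {p, s, u, w}.
FIRST(<G>): from <G>::=u p we get {u}; from <G>::=<K> <K> we get {p, s, u, w}; from <G>::=ε we get {ε}. So FIRST(<G>) = {ε, p, s, u, w}.
FIRST(<B>): from <B>::=ε we get {ε}; from <B>::=<S> <E> we get {p, s, u, w}. So FIRST(<B>) = {ε, p, s, u, w}.
FIRST(<E>): from <E>::=<G> s <E> s we get {p, s, u, w}; from <E>::=<B> w s u we get {p, s, u, w}. So FIRST(<E>) = {p, s, u, w}.
FIRST(<B> <S> <G> <B>): take FIRST of each symbol in turn, carrying on past any symbol whose FIRST contains ε; result {ε, p, s, u, w}.

{ε, p, s, u, w}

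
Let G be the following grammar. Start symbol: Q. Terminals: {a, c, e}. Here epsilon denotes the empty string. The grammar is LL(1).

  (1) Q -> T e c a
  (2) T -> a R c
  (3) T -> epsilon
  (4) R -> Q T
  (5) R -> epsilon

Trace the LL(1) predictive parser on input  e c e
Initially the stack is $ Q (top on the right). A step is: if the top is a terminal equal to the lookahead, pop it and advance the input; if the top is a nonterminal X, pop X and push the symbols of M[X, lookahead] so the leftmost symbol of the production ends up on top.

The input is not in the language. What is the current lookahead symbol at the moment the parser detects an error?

step 1: stack=$ Q  input=e c e $  — expand Q -> T e c a
step 2: stack=$ a c e T  input=e c e $  — expand T -> epsilon
step 3: stack=$ a c e  input=e c e $  — match e
step 4: stack=$ a c  input=c e $  — match c
step 5: stack=$ a  input=e $  — error: top is terminal a but lookahead is e

e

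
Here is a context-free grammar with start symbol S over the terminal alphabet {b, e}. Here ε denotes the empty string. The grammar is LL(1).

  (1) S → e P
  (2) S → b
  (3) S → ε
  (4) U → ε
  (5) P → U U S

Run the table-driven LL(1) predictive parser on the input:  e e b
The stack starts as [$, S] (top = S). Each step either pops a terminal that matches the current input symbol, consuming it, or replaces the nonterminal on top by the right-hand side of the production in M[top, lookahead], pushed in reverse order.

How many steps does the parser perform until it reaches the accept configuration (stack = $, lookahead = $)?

12

      Stack    Input    Action
   1  $ S      e e b $  expand S → e P
   2  $ P e    e e b $  match e
   3  $ P      e b $    expand P → U U S
   4  $ S U U  e b $    expand U → ε
   5  $ S U    e b $    expand U → ε
   6  $ S      e b $    expand S → e P
   7  $ P e    e b $    match e
   8  $ P      b $      expand P → U U S
   9  $ S U U  b $      expand U → ε
  10  $ S U    b $      expand U → ε
  11  $ S      b $      expand S → b
  12  $ b      b $      match b
Accept reached after 12 steps.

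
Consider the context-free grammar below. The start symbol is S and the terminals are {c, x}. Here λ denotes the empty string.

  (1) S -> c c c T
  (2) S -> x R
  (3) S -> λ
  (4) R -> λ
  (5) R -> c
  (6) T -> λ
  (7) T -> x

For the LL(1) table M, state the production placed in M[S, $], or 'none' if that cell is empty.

FIRST(S) = {λ, c, x}
FIRST(R) = {λ, c}
FIRST(T) = {λ, x}
FOLLOW(S) includes $ since S is the start symbol.
FOLLOW(S): S appears on no right-hand side. Thus FOLLOW(S) = {$}.
For S -> c c c T: FIRST(c c c T) = {c}, so it goes in M[S, t] for t ∈ {c}.
For S -> x R: FIRST(x R) = {x}, so it goes in M[S, t] for t ∈ {x}.
For S -> λ: FIRST(λ) = {λ}, so it goes in M[S, t] for t ∈ {}; since λ ∈ FIRST, also for every t ∈ FOLLOW(S) = {$}.

S -> λ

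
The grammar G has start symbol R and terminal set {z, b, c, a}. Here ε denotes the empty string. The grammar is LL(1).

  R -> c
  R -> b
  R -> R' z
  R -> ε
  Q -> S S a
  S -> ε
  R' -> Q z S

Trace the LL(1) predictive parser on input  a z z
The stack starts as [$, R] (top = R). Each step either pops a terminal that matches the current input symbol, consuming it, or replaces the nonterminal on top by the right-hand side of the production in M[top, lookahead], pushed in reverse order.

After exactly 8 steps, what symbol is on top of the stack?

z

     Stack          Input    Action
  1  $ R            a z z $  expand R -> R' z
  2  $ z R'         a z z $  expand R' -> Q z S
  3  $ z S z Q      a z z $  expand Q -> S S a
  4  $ z S z a S S  a z z $  expand S -> ε
  5  $ z S z a S    a z z $  expand S -> ε
  6  $ z S z a      a z z $  match a
  7  $ z S z        z z $    match z
  8  $ z S          z $      expand S -> ε
Stack after step 8: $ z (top = z).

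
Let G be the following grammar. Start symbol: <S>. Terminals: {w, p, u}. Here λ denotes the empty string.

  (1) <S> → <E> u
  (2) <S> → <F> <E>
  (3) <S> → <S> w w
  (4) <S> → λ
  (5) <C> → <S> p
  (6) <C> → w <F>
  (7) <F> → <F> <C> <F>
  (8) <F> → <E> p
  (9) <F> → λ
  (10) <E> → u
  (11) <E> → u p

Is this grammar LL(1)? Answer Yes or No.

FIRST(<S>) = {λ, p, u, w}
FIRST(<C>) = {p, u, w}
FIRST(<F>) = {λ, p, u, w}
FIRST(<E>) = {u}
FOLLOW(<S>) = {$, p, w}
FOLLOW(<C>) = {p, u, w}
FOLLOW(<F>) = {p, u, w}
FOLLOW(<E>) = {$, p, u, w}
Cell M[<C>, w] receives both <C> → <S> p and <C> → w <F> — the grammar is not LL(1).

No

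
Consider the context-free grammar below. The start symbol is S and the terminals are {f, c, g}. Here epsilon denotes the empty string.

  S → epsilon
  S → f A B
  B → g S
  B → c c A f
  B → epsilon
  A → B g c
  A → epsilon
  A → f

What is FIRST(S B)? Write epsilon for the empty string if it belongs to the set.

FIRST(S): from S→epsilon we get {epsilon}; from S→f A B we get {f}. So FIRST(S) = {epsilon, f}.
FIRST(B): from B→g S we get {g}; from B→c c A f we get {c}; from B→epsilon we get {epsilon}. So FIRST(B) = {epsilon, c, g}.
FIRST(A): from A→B g c we get {c, g}; from A→epsilon we get {epsilon}; from A→f we get {f}. So FIRST(A) = {epsilon, c, f, g}.
FIRST(S B): take FIRST of each symbol in turn, carrying on past any symbol whose FIRST contains epsilon; result {epsilon, c, f, g}.

{epsilon, c, f, g}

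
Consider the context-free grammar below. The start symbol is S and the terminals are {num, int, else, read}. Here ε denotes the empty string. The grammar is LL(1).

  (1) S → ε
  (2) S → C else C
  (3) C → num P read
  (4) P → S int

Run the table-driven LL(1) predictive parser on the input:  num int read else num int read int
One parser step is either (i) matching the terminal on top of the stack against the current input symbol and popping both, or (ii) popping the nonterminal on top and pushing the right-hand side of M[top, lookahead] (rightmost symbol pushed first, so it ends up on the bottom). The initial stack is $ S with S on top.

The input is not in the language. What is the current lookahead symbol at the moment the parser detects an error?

      Stack                Input                                 Action
   1  $ S                  num int read else num int read int $  expand S → C else C
   2  $ C else C           num int read else num int read int $  expand C → num P read
   3  $ C else read P num  num int read else num int read int $  match num
   4  $ C else read P      int read else num int read int $      expand P → S int
   5  $ C else read int S  int read else num int read int $      expand S → ε
   6  $ C else read int    int read else num int read int $      match int
   7  $ C else read        read else num int read int $          match read
   8  $ C else             else num int read int $               match else
   9  $ C                  num int read int $                    expand C → num P read
  10  $ read P num         num int read int $                    match num
  11  $ read P             int read int $                        expand P → S int
  12  $ read int S         int read int $                        expand S → ε
  13  $ read int           int read int $                        match int
  14  $ read               read int $                            match read
  15  $                    int $                                 error: stack empty but input remains

int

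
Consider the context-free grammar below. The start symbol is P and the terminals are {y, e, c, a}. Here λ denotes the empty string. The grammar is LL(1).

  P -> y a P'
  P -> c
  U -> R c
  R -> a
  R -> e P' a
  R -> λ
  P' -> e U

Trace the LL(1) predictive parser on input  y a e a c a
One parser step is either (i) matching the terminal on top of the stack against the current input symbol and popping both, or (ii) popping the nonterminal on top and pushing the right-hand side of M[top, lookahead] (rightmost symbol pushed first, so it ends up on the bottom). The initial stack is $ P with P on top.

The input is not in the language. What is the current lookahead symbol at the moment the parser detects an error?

a

      Stack     Input          Action
   1  $ P       y a e a c a $  expand P -> y a P'
   2  $ P' a y  y a e a c a $  match y
   3  $ P' a    a e a c a $    match a
   4  $ P'      e a c a $      expand P' -> e U
   5  $ U e     e a c a $      match e
   6  $ U       a c a $        expand U -> R c
   7  $ c R     a c a $        expand R -> a
   8  $ c a     a c a $        match a
   9  $ c       c a $          match c
  10  $         a $            error: stack empty but input remains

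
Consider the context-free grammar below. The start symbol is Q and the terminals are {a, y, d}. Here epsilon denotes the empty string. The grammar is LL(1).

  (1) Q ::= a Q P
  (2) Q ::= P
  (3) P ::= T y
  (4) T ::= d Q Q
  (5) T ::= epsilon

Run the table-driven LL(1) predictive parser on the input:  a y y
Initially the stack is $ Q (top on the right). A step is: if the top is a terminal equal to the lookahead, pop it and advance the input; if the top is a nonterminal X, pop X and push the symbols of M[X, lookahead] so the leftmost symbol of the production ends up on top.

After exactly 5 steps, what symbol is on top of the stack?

step 1: stack=$ Q  input=a y y $  — expand Q ::= a Q P
step 2: stack=$ P Q a  input=a y y $  — match a
step 3: stack=$ P Q  input=y y $  — expand Q ::= P
step 4: stack=$ P P  input=y y $  — expand P ::= T y
step 5: stack=$ P y T  input=y y $  — expand T ::= epsilon
Stack after step 5: $ P y (top = y).

y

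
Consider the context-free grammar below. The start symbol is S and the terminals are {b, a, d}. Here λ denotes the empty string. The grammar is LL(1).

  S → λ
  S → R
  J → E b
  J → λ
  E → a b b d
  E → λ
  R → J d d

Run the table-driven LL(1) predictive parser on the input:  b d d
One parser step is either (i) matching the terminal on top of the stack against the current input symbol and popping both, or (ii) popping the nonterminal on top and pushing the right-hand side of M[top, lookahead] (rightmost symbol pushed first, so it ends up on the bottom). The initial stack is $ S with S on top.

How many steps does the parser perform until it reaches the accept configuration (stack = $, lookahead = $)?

7

     Stack      Input    Action
  1  $ S        b d d $  expand S → R
  2  $ R        b d d $  expand R → J d d
  3  $ d d J    b d d $  expand J → E b
  4  $ d d b E  b d d $  expand E → λ
  5  $ d d b    b d d $  match b
  6  $ d d      d d $    match d
  7  $ d        d $      match d
Accept reached after 7 steps.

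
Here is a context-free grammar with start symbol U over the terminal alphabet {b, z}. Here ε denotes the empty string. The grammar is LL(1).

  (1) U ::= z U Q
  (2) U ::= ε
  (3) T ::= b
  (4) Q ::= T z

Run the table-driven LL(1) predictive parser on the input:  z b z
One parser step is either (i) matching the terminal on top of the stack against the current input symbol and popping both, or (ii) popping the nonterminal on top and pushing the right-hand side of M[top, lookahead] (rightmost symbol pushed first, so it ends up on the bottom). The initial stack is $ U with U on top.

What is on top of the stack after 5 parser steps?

b

step 1: stack=$ U  input=z b z $  — expand U ::= z U Q
step 2: stack=$ Q U z  input=z b z $  — match z
step 3: stack=$ Q U  input=b z $  — expand U ::= ε
step 4: stack=$ Q  input=b z $  — expand Q ::= T z
step 5: stack=$ z T  input=b z $  — expand T ::= b
Stack after step 5: $ z b (top = b).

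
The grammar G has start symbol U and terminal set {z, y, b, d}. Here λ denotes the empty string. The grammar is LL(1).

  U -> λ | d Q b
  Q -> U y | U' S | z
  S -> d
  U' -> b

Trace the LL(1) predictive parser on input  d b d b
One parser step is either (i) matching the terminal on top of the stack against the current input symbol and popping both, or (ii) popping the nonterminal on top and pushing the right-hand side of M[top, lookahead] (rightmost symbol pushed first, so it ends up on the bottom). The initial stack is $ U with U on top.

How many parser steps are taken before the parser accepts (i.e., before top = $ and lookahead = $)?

8

step 1: stack=$ U  input=d b d b $  — expand U -> d Q b
step 2: stack=$ b Q d  input=d b d b $  — match d
step 3: stack=$ b Q  input=b d b $  — expand Q -> U' S
step 4: stack=$ b S U'  input=b d b $  — expand U' -> b
step 5: stack=$ b S b  input=b d b $  — match b
step 6: stack=$ b S  input=d b $  — expand S -> d
step 7: stack=$ b d  input=d b $  — match d
step 8: stack=$ b  input=b $  — match b
Accept reached after 8 steps.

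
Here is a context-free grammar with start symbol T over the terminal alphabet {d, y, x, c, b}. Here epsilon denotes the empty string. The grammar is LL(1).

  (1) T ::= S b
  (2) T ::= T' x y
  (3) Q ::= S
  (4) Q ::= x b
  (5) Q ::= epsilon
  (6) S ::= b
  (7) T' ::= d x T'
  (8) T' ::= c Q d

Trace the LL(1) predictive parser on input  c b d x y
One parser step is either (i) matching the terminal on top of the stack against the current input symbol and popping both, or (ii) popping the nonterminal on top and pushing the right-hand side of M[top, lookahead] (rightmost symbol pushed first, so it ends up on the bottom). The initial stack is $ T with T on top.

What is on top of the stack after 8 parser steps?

y

step 1: stack=$ T  input=c b d x y $  — expand T ::= T' x y
step 2: stack=$ y x T'  input=c b d x y $  — expand T' ::= c Q d
step 3: stack=$ y x d Q c  input=c b d x y $  — match c
step 4: stack=$ y x d Q  input=b d x y $  — expand Q ::= S
step 5: stack=$ y x d S  input=b d x y $  — expand S ::= b
step 6: stack=$ y x d b  input=b d x y $  — match b
step 7: stack=$ y x d  input=d x y $  — match d
step 8: stack=$ y x  input=x y $  — match x
Stack after step 8: $ y (top = y).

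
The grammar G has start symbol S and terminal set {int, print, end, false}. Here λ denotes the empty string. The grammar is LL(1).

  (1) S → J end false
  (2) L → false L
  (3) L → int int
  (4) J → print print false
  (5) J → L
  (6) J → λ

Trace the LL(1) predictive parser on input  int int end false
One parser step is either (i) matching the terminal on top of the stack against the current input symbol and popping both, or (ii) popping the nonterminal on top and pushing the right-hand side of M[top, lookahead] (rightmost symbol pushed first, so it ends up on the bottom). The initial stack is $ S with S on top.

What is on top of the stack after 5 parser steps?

     Stack                Input                Action
  1  $ S                  int int end false $  expand S → J end false
  2  $ false end J        int int end false $  expand J → L
  3  $ false end L        int int end false $  expand L → int int
  4  $ false end int int  int int end false $  match int
  5  $ false end int      int end false $      match int
Stack after step 5: $ false end (top = end).

end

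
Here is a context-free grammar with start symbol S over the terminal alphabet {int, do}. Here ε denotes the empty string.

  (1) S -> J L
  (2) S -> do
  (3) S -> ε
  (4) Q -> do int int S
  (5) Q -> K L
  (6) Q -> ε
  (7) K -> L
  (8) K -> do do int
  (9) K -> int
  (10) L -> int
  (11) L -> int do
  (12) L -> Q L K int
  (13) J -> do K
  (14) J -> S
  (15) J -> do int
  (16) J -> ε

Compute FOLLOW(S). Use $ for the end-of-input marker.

FIRST(S): from S->J L we get {do, int}; from S->do we get {do}; from S->ε we get {ε}. So FIRST(S) = {ε, do, int}.
FIRST(J): from J->do K we get {do}; from J->S we get {ε, do, int}; from J->do int we get {do}; from J->ε we get {ε}. So FIRST(J) = {ε, do, int}.
FIRST(Q): from Q->do int int S we get {do}; from Q->K L we get {do, int}; from Q->ε we get {ε}. So FIRST(Q) = {ε, do, int}.
FIRST(L): from L->int we get {int}; from L->int do we get {int}; from L->Q L K int we get {do, int}. So FIRST(L) = {do, int}.
FIRST(K): from K->L we get {do, int}; from K->do do int we get {do}; from K->int we get {int}. So FIRST(K) = {do, int}.
FOLLOW(S) includes $ since S is the start symbol.
FOLLOW(Q): in L->Q L K int, Q is followed by L K int with FIRST {do, int}. Thus FOLLOW(Q) = {do, int}.
FOLLOW(J): in S->J L, J is followed by L with FIRST {do, int}. Thus FOLLOW(J) = {do, int}.
FOLLOW(S): in Q->do int int S, the suffix after S is empty, so FOLLOW(S) ⊇ FOLLOW(Q) = {do, int}; in J->S, the suffix after S is empty, so FOLLOW(S) ⊇ FOLLOW(J) = {do, int}. Thus FOLLOW(S) = {$, do, int}.
FOLLOW(K): in Q->K L, K is followed by L with FIRST {do, int}; in L->Q L K int, K is followed by int with FIRST {int}; in J->do K, the suffix after K is empty, so FOLLOW(K) ⊇ FOLLOW(J) = {do, int}. Thus FOLLOW(K) = {do, int}.
FOLLOW(L): in S->J L, the suffix after L is empty, so FOLLOW(L) ⊇ FOLLOW(S) = {$, do, int}; in Q->K L, the suffix after L is empty, so FOLLOW(L) ⊇ FOLLOW(Q) = {do, int}; in K->L, the suffix after L is empty, so FOLLOW(L) ⊇ FOLLOW(K) = {do, int}; in L->Q L K int, L is followed by K int with FIRST {do, int}. Thus FOLLOW(L) = {$, do, int}.

{$, do, int}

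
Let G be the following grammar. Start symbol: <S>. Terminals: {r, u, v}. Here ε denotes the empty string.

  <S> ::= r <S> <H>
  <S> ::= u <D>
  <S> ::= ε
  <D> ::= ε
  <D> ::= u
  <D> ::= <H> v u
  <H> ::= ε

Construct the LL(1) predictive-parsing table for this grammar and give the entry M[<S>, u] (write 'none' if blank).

<S> ::= u <D>

FIRST(<S>) = {ε, r, u}
FIRST(<H>) = {ε}
FIRST(<D>) = {ε, u, v}  (via <H> v u)
FOLLOW(<S>) includes $ since <S> is the start symbol.
FOLLOW(<S>): in <S>::=r <S> <H>, <S> is followed by <H> with FIRST {ε}; in <S>::=r <S> <H>, the suffix after <S> is nullable (adds nothing new). Thus FOLLOW(<S>) = {$}.
For <S> ::= r <S> <H>: FIRST(r <S> <H>) = {r}, so it goes in M[<S>, t] for t ∈ {r}.
For <S> ::= u <D>: FIRST(u <D>) = {u}, so it goes in M[<S>, t] for t ∈ {u}.
For <S> ::= ε: FIRST(ε) = {ε}, so it goes in M[<S>, t] for t ∈ {}; since ε ∈ FIRST, also for every t ∈ FOLLOW(<S>) = {$}.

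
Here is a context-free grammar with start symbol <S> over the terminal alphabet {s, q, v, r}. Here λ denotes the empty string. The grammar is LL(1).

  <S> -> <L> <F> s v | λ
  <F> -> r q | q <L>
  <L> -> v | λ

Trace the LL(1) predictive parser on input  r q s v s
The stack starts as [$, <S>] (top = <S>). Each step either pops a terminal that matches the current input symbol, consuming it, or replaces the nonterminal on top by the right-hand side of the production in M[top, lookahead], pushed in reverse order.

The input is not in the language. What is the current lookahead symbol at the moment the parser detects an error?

step 1: stack=$ <S>  input=r q s v s $  — expand <S> -> <L> <F> s v
step 2: stack=$ v s <F> <L>  input=r q s v s $  — expand <L> -> λ
step 3: stack=$ v s <F>  input=r q s v s $  — expand <F> -> r q
step 4: stack=$ v s q r  input=r q s v s $  — match r
step 5: stack=$ v s q  input=q s v s $  — match q
step 6: stack=$ v s  input=s v s $  — match s
step 7: stack=$ v  input=v s $  — match v
step 8: stack=$  input=s $  — error: stack empty but input remains

s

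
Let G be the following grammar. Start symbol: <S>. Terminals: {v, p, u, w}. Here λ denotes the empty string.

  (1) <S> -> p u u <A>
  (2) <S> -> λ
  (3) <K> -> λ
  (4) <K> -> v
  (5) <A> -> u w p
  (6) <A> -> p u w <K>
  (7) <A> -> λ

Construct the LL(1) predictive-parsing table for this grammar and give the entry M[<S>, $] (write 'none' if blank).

<S> -> λ

FIRST(<S>): from <S>->p u u <A> we get {p}; from <S>->λ we get {λ}. So FIRST(<S>) = {λ, p}.
FIRST(<K>): from <K>->λ we get {λ}; from <K>->v we get {v}. So FIRST(<K>) = {λ, v}.
FIRST(<A>): from <A>->u w p we get {u}; from <A>->p u w <K> we get {p}; from <A>->λ we get {λ}. So FIRST(<A>) = {λ, p, u}.
FOLLOW(<S>) includes $ since <S> is the start symbol.
FOLLOW(<S>): <S> appears on no right-hand side. Thus FOLLOW(<S>) = {$}.
For <S> -> p u u <A>: FIRST(p u u <A>) = {p}, so it goes in M[<S>, t] for t ∈ {p}.
For <S> -> λ: FIRST(λ) = {λ}, so it goes in M[<S>, t] for t ∈ {}; since λ ∈ FIRST, also for every t ∈ FOLLOW(<S>) = {$}.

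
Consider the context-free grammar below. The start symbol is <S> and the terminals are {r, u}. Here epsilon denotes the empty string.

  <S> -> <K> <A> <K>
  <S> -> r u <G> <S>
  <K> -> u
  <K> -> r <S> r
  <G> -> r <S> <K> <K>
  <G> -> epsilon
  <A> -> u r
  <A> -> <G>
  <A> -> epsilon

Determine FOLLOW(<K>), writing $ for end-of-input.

{$, r, u}

FIRST(<K>): from <K>->u we get {u}; from <K>->r <S> r we get {r}. So FIRST(<K>) = {r, u}.
FIRST(<G>): from <G>->r <S> <K> <K> we get {r}; from <G>->epsilon we get {epsilon}. So FIRST(<G>) = {epsilon, r}.
FIRST(<S>): from <S>-><K> <A> <K> we get {r, u}; from <S>->r u <G> <S> we get {r}. So FIRST(<S>) = {r, u}.
FIRST(<A>): from <A>->u r we get {u}; from <A>-><G> we get {epsilon, r}; from <A>->epsilon we get {epsilon}. So FIRST(<A>) = {epsilon, r, u}.
FOLLOW(<S>) includes $ since <S> is the start symbol.
FOLLOW(<S>): in <S>->r u <G> <S>, the suffix after <S> is empty (adds nothing new); in <K>->r <S> r, <S> is followed by r with FIRST {r}; in <G>->r <S> <K> <K>, <S> is followed by <K> <K> with FIRST {r, u}. Thus FOLLOW(<S>) = {$, r, u}.
FOLLOW(<A>): in <S>-><K> <A> <K>, <A> is followed by <K> with FIRST {r, u}. Thus FOLLOW(<A>) = {r, u}.
FOLLOW(<G>): in <S>->r u <G> <S>, <G> is followed by <S> with FIRST {r, u}; in <A>-><G>, the suffix after <G> is empty, so FOLLOW(<G>) ⊇ FOLLOW(<A>) = {r, u}. Thus FOLLOW(<G>) = {r, u}.
FOLLOW(<K>): in <S>-><K> <A> <K> (occurrence 1), <K> is followed by <A> <K> with FIRST {r, u}; in <S>-><K> <A> <K> (occurrence 2), the suffix after <K> is empty, so FOLLOW(<K>) ⊇ FOLLOW(<S>) = {$, r, u}; in <G>->r <S> <K> <K> (occurrence 1), <K> is followed by <K> with FIRST {r, u}; in <G>->r <S> <K> <K> (occurrence 2), the suffix after <K> is empty, so FOLLOW(<K>) ⊇ FOLLOW(<G>) = {r, u}. Thus FOLLOW(<K>) = {$, r, u}.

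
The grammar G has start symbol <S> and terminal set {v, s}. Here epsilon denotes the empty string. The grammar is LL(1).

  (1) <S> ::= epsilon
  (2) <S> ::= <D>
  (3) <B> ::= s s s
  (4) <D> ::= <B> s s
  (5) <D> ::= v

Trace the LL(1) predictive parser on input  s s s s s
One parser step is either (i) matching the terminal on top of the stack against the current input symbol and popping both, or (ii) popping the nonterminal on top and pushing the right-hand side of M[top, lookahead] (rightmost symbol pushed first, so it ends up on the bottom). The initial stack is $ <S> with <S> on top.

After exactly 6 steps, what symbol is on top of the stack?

step 1: stack=$ <S>  input=s s s s s $  — expand <S> ::= <D>
step 2: stack=$ <D>  input=s s s s s $  — expand <D> ::= <B> s s
step 3: stack=$ s s <B>  input=s s s s s $  — expand <B> ::= s s s
step 4: stack=$ s s s s s  input=s s s s s $  — match s
step 5: stack=$ s s s s  input=s s s s $  — match s
step 6: stack=$ s s s  input=s s s $  — match s
Stack after step 6: $ s s (top = s).

s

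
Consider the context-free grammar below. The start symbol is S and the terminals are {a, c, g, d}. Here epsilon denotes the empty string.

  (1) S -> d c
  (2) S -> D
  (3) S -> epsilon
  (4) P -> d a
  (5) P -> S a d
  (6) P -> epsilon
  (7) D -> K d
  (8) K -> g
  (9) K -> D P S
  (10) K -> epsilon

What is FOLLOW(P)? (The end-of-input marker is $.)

{d, g}

FIRST(S) = {epsilon, d, g}  (via D)
FIRST(P) = {epsilon, a, d, g}  (via S a d)
FIRST(D) = {d, g}  (via K d)
FIRST(K) = {epsilon, d, g}  (via D P S)
FOLLOW(S) includes $ since S is the start symbol.
FOLLOW(K): in D->K d, K is followed by d with FIRST {d}. Thus FOLLOW(K) = {d}.
FOLLOW(S): in P->S a d, S is followed by a d with FIRST {a}; in K->D P S, the suffix after S is empty, so FOLLOW(S) ⊇ FOLLOW(K) = {d}. Thus FOLLOW(S) = {$, a, d}.
FOLLOW(P): in K->D P S, P is followed by S with FIRST {epsilon, d, g}; in K->D P S, the suffix after P is nullable, so FOLLOW(P) ⊇ FOLLOW(K) = {d}. Thus FOLLOW(P) = {d, g}.
FOLLOW(D): in S->D, the suffix after D is empty, so FOLLOW(D) ⊇ FOLLOW(S) = {$, a, d}; in K->D P S, D is followed by P S with FIRST {epsilon, a, d, g}; in K->D P S, the suffix after D is nullable, so FOLLOW(D) ⊇ FOLLOW(K) = {d}. Thus FOLLOW(D) = {$, a, d, g}.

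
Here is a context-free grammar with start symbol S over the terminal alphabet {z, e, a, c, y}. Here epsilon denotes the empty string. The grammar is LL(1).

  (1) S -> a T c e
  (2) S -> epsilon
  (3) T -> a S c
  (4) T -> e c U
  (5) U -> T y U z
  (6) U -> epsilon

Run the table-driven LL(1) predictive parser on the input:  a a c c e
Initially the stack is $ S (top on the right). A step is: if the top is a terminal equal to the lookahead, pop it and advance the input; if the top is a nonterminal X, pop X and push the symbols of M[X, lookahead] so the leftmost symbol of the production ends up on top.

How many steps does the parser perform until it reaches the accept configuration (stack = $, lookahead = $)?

8

step 1: stack=$ S  input=a a c c e $  — expand S -> a T c e
step 2: stack=$ e c T a  input=a a c c e $  — match a
step 3: stack=$ e c T  input=a c c e $  — expand T -> a S c
step 4: stack=$ e c c S a  input=a c c e $  — match a
step 5: stack=$ e c c S  input=c c e $  — expand S -> epsilon
step 6: stack=$ e c c  input=c c e $  — match c
step 7: stack=$ e c  input=c e $  — match c
step 8: stack=$ e  input=e $  — match e
Accept reached after 8 steps.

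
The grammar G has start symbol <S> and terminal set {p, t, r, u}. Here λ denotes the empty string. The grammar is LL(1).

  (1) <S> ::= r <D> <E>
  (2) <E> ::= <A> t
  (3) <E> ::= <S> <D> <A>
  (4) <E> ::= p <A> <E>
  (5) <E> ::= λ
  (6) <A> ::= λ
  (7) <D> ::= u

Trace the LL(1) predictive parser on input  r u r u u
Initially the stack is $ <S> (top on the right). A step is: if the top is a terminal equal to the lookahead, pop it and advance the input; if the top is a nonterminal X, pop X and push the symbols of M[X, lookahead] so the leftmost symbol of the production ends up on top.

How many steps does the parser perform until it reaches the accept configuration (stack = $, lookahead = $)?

step 1: stack=$ <S>  input=r u r u u $  — expand <S> ::= r <D> <E>
step 2: stack=$ <E> <D> r  input=r u r u u $  — match r
step 3: stack=$ <E> <D>  input=u r u u $  — expand <D> ::= u
step 4: stack=$ <E> u  input=u r u u $  — match u
step 5: stack=$ <E>  input=r u u $  — expand <E> ::= <S> <D> <A>
step 6: stack=$ <A> <D> <S>  input=r u u $  — expand <S> ::= r <D> <E>
step 7: stack=$ <A> <D> <E> <D> r  input=r u u $  — match r
step 8: stack=$ <A> <D> <E> <D>  input=u u $  — expand <D> ::= u
step 9: stack=$ <A> <D> <E> u  input=u u $  — match u
step 10: stack=$ <A> <D> <E>  input=u $  — expand <E> ::= λ
step 11: stack=$ <A> <D>  input=u $  — expand <D> ::= u
step 12: stack=$ <A> u  input=u $  — match u
step 13: stack=$ <A>  input=$  — expand <A> ::= λ
Accept reached after 13 steps.

13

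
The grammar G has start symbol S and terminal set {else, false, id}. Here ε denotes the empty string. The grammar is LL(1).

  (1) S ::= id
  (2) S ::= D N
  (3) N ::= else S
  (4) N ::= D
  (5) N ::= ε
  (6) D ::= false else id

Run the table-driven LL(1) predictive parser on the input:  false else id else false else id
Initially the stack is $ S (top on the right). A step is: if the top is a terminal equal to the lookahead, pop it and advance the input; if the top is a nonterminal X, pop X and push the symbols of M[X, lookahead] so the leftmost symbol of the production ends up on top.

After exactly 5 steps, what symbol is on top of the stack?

step 1: stack=$ S  input=false else id else false else id $  — expand S ::= D N
step 2: stack=$ N D  input=false else id else false else id $  — expand D ::= false else id
step 3: stack=$ N id else false  input=false else id else false else id $  — match false
step 4: stack=$ N id else  input=else id else false else id $  — match else
step 5: stack=$ N id  input=id else false else id $  — match id
Stack after step 5: $ N (top = N).

N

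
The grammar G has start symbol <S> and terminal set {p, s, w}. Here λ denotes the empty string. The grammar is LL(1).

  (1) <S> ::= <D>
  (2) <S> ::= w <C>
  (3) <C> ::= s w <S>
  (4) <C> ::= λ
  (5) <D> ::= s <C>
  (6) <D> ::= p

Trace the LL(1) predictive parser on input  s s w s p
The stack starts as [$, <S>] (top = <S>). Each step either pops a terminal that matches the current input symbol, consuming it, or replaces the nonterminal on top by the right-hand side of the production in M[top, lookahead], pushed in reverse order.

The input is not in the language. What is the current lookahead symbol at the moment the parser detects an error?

step 1: stack=$ <S>  input=s s w s p $  — expand <S> ::= <D>
step 2: stack=$ <D>  input=s s w s p $  — expand <D> ::= s <C>
step 3: stack=$ <C> s  input=s s w s p $  — match s
step 4: stack=$ <C>  input=s w s p $  — expand <C> ::= s w <S>
step 5: stack=$ <S> w s  input=s w s p $  — match s
step 6: stack=$ <S> w  input=w s p $  — match w
step 7: stack=$ <S>  input=s p $  — expand <S> ::= <D>
step 8: stack=$ <D>  input=s p $  — expand <D> ::= s <C>
step 9: stack=$ <C> s  input=s p $  — match s
step 10: stack=$ <C>  input=p $  — error: M[<C>, p] is empty

p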